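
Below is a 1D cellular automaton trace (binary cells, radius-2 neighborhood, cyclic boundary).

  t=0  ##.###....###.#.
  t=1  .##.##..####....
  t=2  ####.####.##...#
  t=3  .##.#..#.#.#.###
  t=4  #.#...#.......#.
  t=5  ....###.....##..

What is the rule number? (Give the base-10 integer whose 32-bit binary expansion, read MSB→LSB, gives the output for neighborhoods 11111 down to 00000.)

3658379486

  [31] ##### => #  t=2,i=1
  [30] ####. => #  t=1,i=10
  [29] ###.# => .  t=0,i=12
  [28] ###.. => #  t=0,i=5
  [27] ##.## => #  t=0,i=2
  [26] ##.#. => .  t=0,i=13
  [25] ##..# => #  t=1,i=6
  [24] ##... => .  t=0,i=6
  [23] #.### => .  t=0,i=3
  [22] #.##. => .  t=0,i=0
  [21] #.#.# => .  t=0,i=14
  [20] #.#.. => .  t=3,i=4
  [19] #..## => #  t=1,i=7
  [18] #..#. => #  t=3,i=6
  [17] #...# => #  t=2,i=13
  [16] #.... => .  t=0,i=7
  [15] .#### => .  t=1,i=9
  [14] .###. => #  t=0,i=4
  [13] .##.# => #  t=0,i=1
  [12] .##.. => #  t=1,i=5
  [11] .#.## => .  t=0,i=15
  [10] .#.#. => .  t=3,i=8
  [9] .#..# => .  t=3,i=5
  [8] .#... => .  t=4,i=3
  [7] ..### => #  t=0,i=10
  [6] ..##. => #  t=1,i=1
  [5] ..#.# => .  t=3,i=7
  [4] ..#.. => #  t=4,i=6
  [3] ...## => #  t=0,i=9
  [2] ...#. => #  t=4,i=5
  [1] ....# => #  t=0,i=8
  [0] ..... => .  t=1,i=14
  bits 11011010000011100111000011011110 = 3658379486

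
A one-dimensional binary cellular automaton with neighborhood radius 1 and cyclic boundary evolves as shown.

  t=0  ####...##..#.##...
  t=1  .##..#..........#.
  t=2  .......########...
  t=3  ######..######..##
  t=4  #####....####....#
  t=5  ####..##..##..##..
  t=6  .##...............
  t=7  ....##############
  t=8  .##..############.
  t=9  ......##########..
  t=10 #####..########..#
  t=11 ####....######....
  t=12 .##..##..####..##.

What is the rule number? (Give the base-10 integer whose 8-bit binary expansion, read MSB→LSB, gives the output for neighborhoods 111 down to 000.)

129

  nb ###: next=#  (t=0,i=1, bit7=1)
  nb ##.: next=.  (t=0,i=3, bit6=0)
  nb #.#: next=.  (t=0,i=12, bit5=0)
  nb #..: next=.  (t=0,i=4, bit4=0)
  nb .##: next=.  (t=0,i=0, bit3=0)
  nb .#.: next=.  (t=0,i=11, bit2=0)
  nb ..#: next=.  (t=0,i=6, bit1=0)
  nb ...: next=#  (t=0,i=5, bit0=1)
  bits 10000001 = 129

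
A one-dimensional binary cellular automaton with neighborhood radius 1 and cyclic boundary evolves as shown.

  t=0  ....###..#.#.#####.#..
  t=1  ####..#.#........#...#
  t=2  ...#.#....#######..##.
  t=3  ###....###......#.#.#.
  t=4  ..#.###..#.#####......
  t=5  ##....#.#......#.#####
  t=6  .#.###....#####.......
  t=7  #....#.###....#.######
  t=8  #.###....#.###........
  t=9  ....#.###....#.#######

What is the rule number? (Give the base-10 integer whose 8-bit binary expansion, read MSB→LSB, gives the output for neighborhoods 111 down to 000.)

  ### -> .   bit 7 = 0  t=0,i=5
  ##. -> #   bit 6 = 1  t=0,i=6
  #.# -> .   bit 5 = 0  t=0,i=10
  #.. -> .   bit 4 = 0  t=0,i=7
  .## -> .   bit 3 = 0  t=0,i=4
  .#. -> .   bit 2 = 0  t=0,i=9
  ..# -> #   bit 1 = 1  t=0,i=3
  ... -> #   bit 0 = 1  t=0,i=0
  bits 01000011 = 67

67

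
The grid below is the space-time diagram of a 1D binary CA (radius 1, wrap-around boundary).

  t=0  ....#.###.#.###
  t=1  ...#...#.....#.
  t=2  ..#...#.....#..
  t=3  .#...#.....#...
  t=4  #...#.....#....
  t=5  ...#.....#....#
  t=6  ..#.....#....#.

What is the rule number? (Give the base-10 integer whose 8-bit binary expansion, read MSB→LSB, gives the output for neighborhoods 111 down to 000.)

130

  ###|#  b7=1 t=0,i=7
  ##.|.  b6=0 t=0,i=8
  #.#|.  b5=0 t=0,i=5
  #..|.  b4=0 t=0,i=0
  .##|.  b3=0 t=0,i=6
  .#.|.  b2=0 t=0,i=4
  ..#|#  b1=1 t=0,i=3
  ...|.  b0=0 t=0,i=1
  bits 10000010 = 130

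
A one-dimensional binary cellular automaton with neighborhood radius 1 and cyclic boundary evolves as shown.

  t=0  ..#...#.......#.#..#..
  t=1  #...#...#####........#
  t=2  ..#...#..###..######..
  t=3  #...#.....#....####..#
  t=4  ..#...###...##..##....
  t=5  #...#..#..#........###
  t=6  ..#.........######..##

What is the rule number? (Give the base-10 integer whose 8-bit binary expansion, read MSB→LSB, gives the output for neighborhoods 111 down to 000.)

129

  ### -> #   bit 7 = 1  t=1,i=9
  ##. -> .   bit 6 = 0  t=1,i=0
  #.# -> .   bit 5 = 0  t=0,i=15
  #.. -> .   bit 4 = 0  t=0,i=3
  .## -> .   bit 3 = 0  t=1,i=8
  .#. -> .   bit 2 = 0  t=0,i=2
  ..# -> .   bit 1 = 0  t=0,i=1
  ... -> #   bit 0 = 1  t=0,i=0
  bits 10000001 = 129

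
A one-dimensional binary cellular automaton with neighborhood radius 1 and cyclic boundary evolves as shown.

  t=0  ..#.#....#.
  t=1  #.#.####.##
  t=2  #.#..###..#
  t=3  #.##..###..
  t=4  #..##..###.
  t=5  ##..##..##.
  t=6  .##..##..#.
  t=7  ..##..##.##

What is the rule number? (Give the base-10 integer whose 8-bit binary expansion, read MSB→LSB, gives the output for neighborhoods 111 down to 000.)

  ###|#  b7=1 t=1,i=5
  ##.|#  b6=1 t=1,i=0
  #.#|.  b5=0 t=0,i=3
  #..|#  b4=1 t=0,i=5
  .##|.  b3=0 t=1,i=4
  .#.|#  b2=1 t=0,i=2
  ..#|.  b1=0 t=0,i=1
  ...|#  b0=1 t=0,i=0
  bits 11010101 = 213

213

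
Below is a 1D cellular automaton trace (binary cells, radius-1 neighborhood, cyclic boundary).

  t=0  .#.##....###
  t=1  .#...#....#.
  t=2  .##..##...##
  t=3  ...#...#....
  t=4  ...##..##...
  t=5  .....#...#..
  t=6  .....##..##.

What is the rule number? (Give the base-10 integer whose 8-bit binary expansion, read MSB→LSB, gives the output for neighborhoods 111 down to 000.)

  ###|#  b7=1 t=0,i=10
  ##.|.  b6=0 t=0,i=4
  #.#|.  b5=0 t=0,i=0
  #..|#  b4=1 t=0,i=5
  .##|.  b3=0 t=0,i=3
  .#.|#  b2=1 t=0,i=1
  ..#|.  b1=0 t=0,i=8
  ...|.  b0=0 t=0,i=6
  bits 10010100 = 148

148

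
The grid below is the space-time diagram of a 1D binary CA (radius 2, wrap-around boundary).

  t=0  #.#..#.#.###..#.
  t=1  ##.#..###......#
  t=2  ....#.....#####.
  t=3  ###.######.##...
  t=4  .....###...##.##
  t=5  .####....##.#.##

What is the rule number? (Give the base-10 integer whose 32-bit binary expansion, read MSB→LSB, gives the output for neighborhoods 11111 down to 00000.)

  ##### -> #   bit 31 = 1  t=2,i=12
  ####. -> .   bit 30 = 0  t=2,i=13
  ###.# -> .   bit 29 = 0  t=1,i=1
  ###.. -> .   bit 28 = 0  t=0,i=11
  ##.## -> .   bit 27 = 0  t=3,i=3
  ##.#. -> .   bit 26 = 0  t=1,i=2
  ##..# -> .   bit 25 = 0  t=0,i=12
  ##... -> .   bit 24 = 0  t=1,i=9
  #.### -> .   bit 23 = 0  t=0,i=9
  #.##. -> #   bit 22 = 1  t=3,i=11
  #.#.# -> #   bit 21 = 1  t=0,i=0
  #.#.. -> .   bit 20 = 0  t=0,i=2
  #..## -> .   bit 19 = 0  t=1,i=5
  #..#. -> .   bit 18 = 0  t=0,i=4
  #...# -> #   bit 17 = 1  t=3,i=14
  #.... -> #   bit 16 = 1  t=1,i=10
  .#### -> #   bit 15 = 1  t=2,i=11
  .###. -> .   bit 14 = 0  t=0,i=10
  .##.# -> #   bit 13 = 1  t=4,i=12
  .##.. -> #   bit 12 = 1  t=3,i=12
  .#.## -> #   bit 11 = 1  t=0,i=8
  .#.#. -> #   bit 10 = 1  t=0,i=1
  .#..# -> #   bit 9 = 1  t=0,i=3
  .#... -> #   bit 8 = 1  t=2,i=5
  ..### -> .   bit 7 = 0  t=1,i=6
  ..##. -> .   bit 6 = 0  t=4,i=11
  ..#.# -> .   bit 5 = 0  t=0,i=5
  ..#.. -> #   bit 4 = 1  t=2,i=4
  ...## -> #   bit 3 = 1  t=1,i=14
  ...#. -> .   bit 2 = 0  t=2,i=3
  ....# -> #   bit 1 = 1  t=1,i=13
  ..... -> #   bit 0 = 1  t=1,i=11
  bits 10000000011000111011111100011011 = 2154020635

2154020635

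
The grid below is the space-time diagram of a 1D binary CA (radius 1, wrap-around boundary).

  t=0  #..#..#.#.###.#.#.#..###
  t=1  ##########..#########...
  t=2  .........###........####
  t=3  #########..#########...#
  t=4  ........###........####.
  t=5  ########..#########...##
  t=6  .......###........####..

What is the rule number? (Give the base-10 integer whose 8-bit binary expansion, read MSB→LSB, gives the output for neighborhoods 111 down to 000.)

  nb ###: next=.  (t=0,i=11, bit7=0)
  nb ##.: next=#  (t=0,i=0, bit6=1)
  nb #.#: next=#  (t=0,i=7, bit5=1)
  nb #..: next=#  (t=0,i=1, bit4=1)
  nb .##: next=.  (t=0,i=10, bit3=0)
  nb .#.: next=#  (t=0,i=3, bit2=1)
  nb ..#: next=#  (t=0,i=2, bit1=1)
  nb ...: next=#  (t=1,i=22, bit0=1)
  bits 01110111 = 119

119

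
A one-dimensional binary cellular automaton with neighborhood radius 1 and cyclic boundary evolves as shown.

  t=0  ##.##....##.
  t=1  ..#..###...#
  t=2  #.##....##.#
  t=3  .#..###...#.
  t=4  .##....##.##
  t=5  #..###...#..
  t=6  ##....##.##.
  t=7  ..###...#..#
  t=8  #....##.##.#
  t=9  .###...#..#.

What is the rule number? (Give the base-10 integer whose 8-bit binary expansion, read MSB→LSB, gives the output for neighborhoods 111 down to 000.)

  nb ###: next=.  (t=1,i=6, bit7=0)
  nb ##.: next=.  (t=0,i=1, bit6=0)
  nb #.#: next=#  (t=0,i=2, bit5=1)
  nb #..: next=#  (t=0,i=5, bit4=1)
  nb .##: next=.  (t=0,i=0, bit3=0)
  nb .#.: next=#  (t=1,i=2, bit2=1)
  nb ..#: next=.  (t=0,i=8, bit1=0)
  nb ...: next=#  (t=0,i=6, bit0=1)
  bits 00110101 = 53

53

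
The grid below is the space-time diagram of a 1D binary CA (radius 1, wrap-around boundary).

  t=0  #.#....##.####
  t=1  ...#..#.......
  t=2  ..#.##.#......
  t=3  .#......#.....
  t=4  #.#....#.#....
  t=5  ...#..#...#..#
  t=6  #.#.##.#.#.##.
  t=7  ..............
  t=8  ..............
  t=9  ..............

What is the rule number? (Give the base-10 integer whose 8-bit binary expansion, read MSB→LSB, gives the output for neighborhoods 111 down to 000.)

  [7] ### => .  t=0,i=11
  [6] ##. => .  t=0,i=0
  [5] #.# => .  t=0,i=1
  [4] #.. => #  t=0,i=3
  [3] .## => .  t=0,i=7
  [2] .#. => .  t=0,i=2
  [1] ..# => #  t=0,i=6
  [0] ... => .  t=0,i=4
  bits 00010010 = 18

18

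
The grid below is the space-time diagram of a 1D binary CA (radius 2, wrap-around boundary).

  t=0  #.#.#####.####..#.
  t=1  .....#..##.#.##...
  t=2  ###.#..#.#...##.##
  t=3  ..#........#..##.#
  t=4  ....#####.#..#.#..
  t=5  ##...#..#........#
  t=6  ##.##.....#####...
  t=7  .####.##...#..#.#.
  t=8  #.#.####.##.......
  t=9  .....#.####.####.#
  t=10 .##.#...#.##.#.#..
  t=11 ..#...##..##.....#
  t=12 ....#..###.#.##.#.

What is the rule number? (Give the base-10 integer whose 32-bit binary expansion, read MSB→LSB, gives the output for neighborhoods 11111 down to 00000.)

  [31] ##### => .  t=0,i=6
  [30] ####. => .  t=0,i=7
  [29] ###.# => #  t=0,i=8
  [28] ###.. => #  t=0,i=13
  [27] ##.## => #  t=0,i=9
  [26] ##.#. => .  t=1,i=10
  [25] ##..# => #  t=0,i=14
  [24] ##... => .  t=1,i=15
  [23] #.### => .  t=0,i=4
  [22] #.##. => #  t=1,i=13
  [21] #.#.# => .  t=0,i=0
  [20] #.#.. => .  t=2,i=4
  [19] #..## => #  t=1,i=7
  [18] #..#. => .  t=0,i=15
  [17] #...# => #  t=2,i=11
  [16] #.... => #  t=1,i=16
  [15] .#### => #  t=0,i=5
  [14] .###. => #  t=5,i=0
  [13] .##.# => #  t=1,i=9
  [12] .##.. => #  t=1,i=14
  [11] .#.## => .  t=0,i=3
  [10] .#.#. => .  t=0,i=1
  [9] .#..# => .  t=1,i=6
  [8] .#... => .  t=2,i=10
  [7] ..### => .  t=4,i=4
  [6] ..##. => .  t=1,i=8
  [5] ..#.# => .  t=0,i=16
  [4] ..#.. => .  t=1,i=5
  [3] ...## => .  t=2,i=12
  [2] ...#. => #  t=1,i=4
  [1] ....# => .  t=1,i=3
  [0] ..... => #  t=1,i=0
  bits 00111010010010111111000000000101 = 978055173

978055173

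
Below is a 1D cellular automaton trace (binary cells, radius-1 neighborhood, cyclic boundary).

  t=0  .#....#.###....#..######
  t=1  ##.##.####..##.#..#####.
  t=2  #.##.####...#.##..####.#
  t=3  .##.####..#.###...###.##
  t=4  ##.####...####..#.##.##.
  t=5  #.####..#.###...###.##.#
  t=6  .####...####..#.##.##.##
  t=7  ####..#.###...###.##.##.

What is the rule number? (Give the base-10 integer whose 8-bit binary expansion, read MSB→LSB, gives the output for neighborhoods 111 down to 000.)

173

  ###|#  b7=1 t=0,i=9
  ##.|.  b6=0 t=0,i=10
  #.#|#  b5=1 t=0,i=0
  #..|.  b4=0 t=0,i=2
  .##|#  b3=1 t=0,i=8
  .#.|#  b2=1 t=0,i=1
  ..#|.  b1=0 t=0,i=5
  ...|#  b0=1 t=0,i=3
  bits 10101101 = 173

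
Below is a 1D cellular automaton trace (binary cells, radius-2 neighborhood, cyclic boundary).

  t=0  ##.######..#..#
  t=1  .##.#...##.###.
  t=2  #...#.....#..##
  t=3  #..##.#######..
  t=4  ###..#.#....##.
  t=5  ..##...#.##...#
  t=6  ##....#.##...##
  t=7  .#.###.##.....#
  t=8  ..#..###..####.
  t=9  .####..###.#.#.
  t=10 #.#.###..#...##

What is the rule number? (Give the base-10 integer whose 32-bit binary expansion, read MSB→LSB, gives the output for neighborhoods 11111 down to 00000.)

978946583

  [31] ##### => .  t=0,i=5
  [30] ####. => .  t=0,i=7
  [29] ###.# => #  t=0,i=1
  [28] ###.. => #  t=0,i=8
  [27] ##.## => #  t=0,i=2
  [26] ##.#. => .  t=1,i=3
  [25] ##..# => #  t=0,i=9
  [24] ##... => .  t=2,i=1
  [23] #.### => .  t=0,i=3
  [22] #.##. => #  t=5,i=9
  [21] #.#.# => .  t=7,i=1
  [20] #.#.. => #  t=1,i=4
  [19] #..## => #  t=0,i=13
  [18] #..#. => .  t=0,i=10
  [17] #...# => .  t=1,i=6
  [16] #.... => #  t=2,i=6
  [15] .#### => #  t=0,i=4
  [14] .###. => .  t=0,i=0
  [13] .##.# => .  t=1,i=2
  [12] .##.. => .  t=5,i=3
  [11] .#.## => #  t=5,i=8
  [10] .#.#. => .  t=4,i=6
  [9] .#..# => #  t=0,i=12
  [8] .#... => .  t=1,i=5
  [7] ..### => .  t=0,i=14
  [6] ..##. => .  t=1,i=1
  [5] ..#.# => .  t=4,i=5
  [4] ..#.. => #  t=0,i=11
  [3] ...## => .  t=1,i=7
  [2] ...#. => #  t=2,i=3
  [1] ....# => #  t=2,i=8
  [0] ..... => #  t=2,i=7
  bits 00111010010110011000101000010111 = 978946583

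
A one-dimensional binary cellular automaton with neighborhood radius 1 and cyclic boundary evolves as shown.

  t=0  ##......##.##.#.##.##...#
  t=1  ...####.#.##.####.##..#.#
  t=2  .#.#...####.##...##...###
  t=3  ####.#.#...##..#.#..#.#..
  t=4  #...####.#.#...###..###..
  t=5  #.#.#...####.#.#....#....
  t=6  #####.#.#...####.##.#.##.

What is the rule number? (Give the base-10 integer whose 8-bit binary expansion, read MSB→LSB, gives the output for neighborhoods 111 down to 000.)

45

  ###|.  b7=0 t=0,i=0
  ##.|.  b6=0 t=0,i=1
  #.#|#  b5=1 t=0,i=10
  #..|.  b4=0 t=0,i=2
  .##|#  b3=1 t=0,i=8
  .#.|#  b2=1 t=0,i=14
  ..#|.  b1=0 t=0,i=7
  ...|#  b0=1 t=0,i=3
  bits 00101101 = 45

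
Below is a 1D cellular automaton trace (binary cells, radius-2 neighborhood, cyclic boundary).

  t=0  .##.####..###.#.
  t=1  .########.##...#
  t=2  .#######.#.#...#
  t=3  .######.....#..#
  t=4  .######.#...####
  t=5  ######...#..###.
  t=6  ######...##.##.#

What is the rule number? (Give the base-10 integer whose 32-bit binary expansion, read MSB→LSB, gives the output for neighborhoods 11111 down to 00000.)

3666211824

  #####|#  b31=1 t=1,i=3
  ####.|#  b30=1 t=0,i=6
  ###.#|.  b29=0 t=0,i=12
  ###..|#  b28=1 t=0,i=7
  ##.##|#  b27=1 t=0,i=3
  ##.#.|.  b26=0 t=0,i=13
  ##..#|#  b25=1 t=0,i=8
  ##...|.  b24=0 t=1,i=12
  #.###|#  b23=1 t=0,i=4
  #.##.|.  b22=0 t=1,i=10
  #.#.#|.  b21=0 t=2,i=9
  #.#..|.  b20=0 t=0,i=14
  #..##|.  b19=0 t=0,i=0
  #..#.|#  b18=1 t=3,i=14
  #...#|.  b17=0 t=1,i=13
  #....|#  b16=1 t=3,i=8
  .####|#  b15=1 t=0,i=5
  .###.|#  b14=1 t=0,i=11
  .##.#|#  b13=1 t=0,i=2
  .##..|#  b12=1 t=1,i=11
  .#.##|.  b11=0 t=1,i=0
  .#.#.|.  b10=0 t=2,i=10
  .#..#|#  b9=1 t=0,i=15
  .#...|#  b8=1 t=2,i=12
  ..###|#  b7=1 t=0,i=10
  ..##.|#  b6=1 t=0,i=1
  ..#.#|#  b5=1 t=1,i=15
  ..#..|#  b4=1 t=3,i=12
  ...##|.  b3=0 t=4,i=11
  ...#.|.  b2=0 t=1,i=14
  ....#|.  b1=0 t=3,i=10
  .....|.  b0=0 t=3,i=9
  bits 11011010100001011111001111110000 = 3666211824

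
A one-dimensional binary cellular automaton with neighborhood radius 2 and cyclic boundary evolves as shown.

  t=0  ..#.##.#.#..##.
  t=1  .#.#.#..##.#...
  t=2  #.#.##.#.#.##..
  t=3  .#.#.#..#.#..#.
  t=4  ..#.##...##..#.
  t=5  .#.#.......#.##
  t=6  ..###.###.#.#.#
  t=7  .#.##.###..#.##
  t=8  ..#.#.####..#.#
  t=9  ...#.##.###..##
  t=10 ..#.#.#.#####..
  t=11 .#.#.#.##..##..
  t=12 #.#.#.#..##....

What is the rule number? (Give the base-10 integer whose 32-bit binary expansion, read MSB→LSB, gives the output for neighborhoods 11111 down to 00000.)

1922592021

  #####|.  b31=0 t=10,i=10
  ####.|#  b30=1 t=8,i=8
  ###.#|#  b29=1 t=6,i=4
  ###..|#  b28=1 t=7,i=8
  ##.##|.  b27=0 t=6,i=5
  ##.#.|.  b26=0 t=0,i=6
  ##..#|#  b25=1 t=2,i=13
  ##...|.  b24=0 t=0,i=14
  #.###|#  b23=1 t=6,i=6
  #.##.|.  b22=0 t=0,i=4
  #.#.#|.  b21=0 t=0,i=7
  #.#..|#  b20=1 t=0,i=9
  #..##|#  b19=1 t=0,i=11
  #..#.|.  b18=0 t=2,i=14
  #...#|.  b17=0 t=0,i=0
  #....|.  b16=0 t=1,i=13
  .####|.  b15=0 t=8,i=7
  .###.|#  b14=1 t=6,i=3
  .##.#|#  b13=1 t=0,i=5
  .##..|.  b12=0 t=0,i=13
  .#.##|#  b11=1 t=0,i=3
  .#.#.|#  b10=1 t=0,i=8
  .#..#|.  b9=0 t=0,i=10
  .#...|#  b8=1 t=1,i=12
  ..###|.  b7=0 t=6,i=2
  ..##.|.  b6=0 t=0,i=12
  ..#.#|.  b5=0 t=0,i=2
  ..#..|#  b4=1 t=3,i=13
  ...##|.  b3=0 t=4,i=8
  ...#.|#  b2=1 t=0,i=1
  ....#|.  b1=0 t=1,i=14
  .....|#  b0=1 t=5,i=6
  bits 01110010100110000110110100010101 = 1922592021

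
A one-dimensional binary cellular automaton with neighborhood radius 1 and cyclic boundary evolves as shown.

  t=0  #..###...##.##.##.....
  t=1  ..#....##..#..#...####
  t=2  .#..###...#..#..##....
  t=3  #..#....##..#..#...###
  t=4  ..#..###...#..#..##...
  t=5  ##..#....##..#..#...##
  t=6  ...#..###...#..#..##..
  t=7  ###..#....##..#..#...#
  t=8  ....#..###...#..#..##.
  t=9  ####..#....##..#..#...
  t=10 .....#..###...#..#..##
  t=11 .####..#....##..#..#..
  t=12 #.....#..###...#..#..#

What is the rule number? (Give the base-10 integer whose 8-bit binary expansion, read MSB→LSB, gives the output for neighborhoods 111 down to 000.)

35

  [7] ### => .  t=0,i=4
  [6] ##. => .  t=0,i=5
  [5] #.# => #  t=0,i=11
  [4] #.. => .  t=0,i=1
  [3] .## => .  t=0,i=3
  [2] .#. => .  t=0,i=0
  [1] ..# => #  t=0,i=2
  [0] ... => #  t=0,i=7
  bits 00100011 = 35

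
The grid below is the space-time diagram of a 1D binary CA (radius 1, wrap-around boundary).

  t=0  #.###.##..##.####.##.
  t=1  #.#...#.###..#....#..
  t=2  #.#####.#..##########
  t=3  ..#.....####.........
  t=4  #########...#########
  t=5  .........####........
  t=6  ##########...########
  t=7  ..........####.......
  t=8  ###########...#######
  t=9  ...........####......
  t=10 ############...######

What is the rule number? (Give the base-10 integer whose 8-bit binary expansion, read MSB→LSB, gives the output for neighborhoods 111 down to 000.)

31

  [7] ### => .  t=0,i=3
  [6] ##. => .  t=0,i=4
  [5] #.# => .  t=0,i=1
  [4] #.. => #  t=0,i=8
  [3] .## => #  t=0,i=2
  [2] .#. => #  t=0,i=0
  [1] ..# => #  t=0,i=9
  [0] ... => #  t=1,i=4
  bits 00011111 = 31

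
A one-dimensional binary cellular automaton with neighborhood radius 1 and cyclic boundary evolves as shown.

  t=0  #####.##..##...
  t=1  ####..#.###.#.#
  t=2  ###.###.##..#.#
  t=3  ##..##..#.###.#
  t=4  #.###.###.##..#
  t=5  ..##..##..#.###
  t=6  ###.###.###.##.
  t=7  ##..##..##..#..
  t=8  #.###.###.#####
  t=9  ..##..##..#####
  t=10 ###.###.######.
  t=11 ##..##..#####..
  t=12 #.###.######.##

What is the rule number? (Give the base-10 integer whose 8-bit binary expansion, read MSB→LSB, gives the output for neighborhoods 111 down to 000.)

158

  ### -> #   bit 7 = 1  t=0,i=1
  ##. -> .   bit 6 = 0  t=0,i=4
  #.# -> .   bit 5 = 0  t=0,i=5
  #.. -> #   bit 4 = 1  t=0,i=8
  .## -> #   bit 3 = 1  t=0,i=0
  .#. -> #   bit 2 = 1  t=1,i=6
  ..# -> #   bit 1 = 1  t=0,i=9
  ... -> .   bit 0 = 0  t=0,i=13
  bits 10011110 = 158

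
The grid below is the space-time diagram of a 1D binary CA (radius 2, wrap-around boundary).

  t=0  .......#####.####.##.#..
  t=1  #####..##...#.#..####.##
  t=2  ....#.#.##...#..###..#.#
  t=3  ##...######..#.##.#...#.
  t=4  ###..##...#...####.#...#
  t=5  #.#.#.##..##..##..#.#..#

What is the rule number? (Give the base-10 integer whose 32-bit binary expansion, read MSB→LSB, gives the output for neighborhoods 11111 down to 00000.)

  nb #####: next=.  (t=0,i=9, bit31=0)
  nb ####.: next=.  (t=0,i=10, bit30=0)
  nb ###.#: next=.  (t=0,i=11, bit29=0)
  nb ###..: next=#  (t=1,i=4, bit28=1)
  nb ##.##: next=#  (t=0,i=12, bit27=1)
  nb ##.#.: next=#  (t=0,i=20, bit26=1)
  nb ##..#: next=.  (t=1,i=5, bit25=0)
  nb ##...: next=#  (t=1,i=9, bit24=1)
  nb #.###: next=.  (t=0,i=13, bit23=0)
  nb #.##.: next=#  (t=0,i=18, bit22=1)
  nb #.#.#: next=#  (t=2,i=6, bit21=1)
  nb #.#..: next=.  (t=0,i=21, bit20=0)
  nb #..##: next=#  (t=1,i=6, bit19=1)
  nb #..#.: next=.  (t=2,i=20, bit18=0)
  nb #...#: next=.  (t=1,i=10, bit17=0)
  nb #....: next=#  (t=0,i=23, bit16=1)
  nb .####: next=#  (t=0,i=8, bit15=1)
  nb .###.: next=.  (t=2,i=17, bit14=0)
  nb .##.#: next=#  (t=0,i=19, bit13=1)
  nb .##..: next=#  (t=1,i=8, bit12=1)
  nb .#.##: next=#  (t=2,i=7, bit11=1)
  nb .#.#.: next=#  (t=1,i=13, bit10=1)
  nb .#..#: next=.  (t=1,i=15, bit9=0)
  nb .#...: next=#  (t=0,i=22, bit8=1)
  nb ..###: next=#  (t=0,i=7, bit7=1)
  nb ..##.: next=.  (t=1,i=7, bit6=0)
  nb ..#.#: next=.  (t=1,i=12, bit5=0)
  nb ..#..: next=#  (t=2,i=13, bit4=1)
  nb ...##: next=.  (t=0,i=6, bit3=0)
  nb ...#.: next=.  (t=1,i=11, bit2=0)
  nb ....#: next=.  (t=0,i=5, bit1=0)
  nb .....: next=#  (t=0,i=0, bit0=1)
  bits 00011101011010011011110110010001 = 493469073

493469073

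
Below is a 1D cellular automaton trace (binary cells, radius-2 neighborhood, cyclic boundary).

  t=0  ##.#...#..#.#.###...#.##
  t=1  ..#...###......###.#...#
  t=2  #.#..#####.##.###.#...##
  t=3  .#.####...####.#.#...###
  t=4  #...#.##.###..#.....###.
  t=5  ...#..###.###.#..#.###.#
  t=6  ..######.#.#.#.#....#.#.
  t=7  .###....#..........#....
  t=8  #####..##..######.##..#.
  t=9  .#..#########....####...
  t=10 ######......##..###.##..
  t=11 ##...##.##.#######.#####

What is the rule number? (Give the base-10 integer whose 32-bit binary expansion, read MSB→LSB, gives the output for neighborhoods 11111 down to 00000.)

524874461

  nb #####: next=.  (t=2,i=7, bit31=0)
  nb ####.: next=.  (t=0,i=0, bit30=0)
  nb ###.#: next=.  (t=0,i=1, bit29=0)
  nb ###..: next=#  (t=0,i=16, bit28=1)
  nb ##.##: next=#  (t=2,i=10, bit27=1)
  nb ##.#.: next=#  (t=0,i=2, bit26=1)
  nb ##..#: next=#  (t=4,i=12, bit25=1)
  nb ##...: next=#  (t=0,i=17, bit24=1)
  nb #.###: next=.  (t=0,i=14, bit23=0)
  nb #.##.: next=#  (t=2,i=11, bit22=1)
  nb #.#.#: next=.  (t=0,i=12, bit21=0)
  nb #.#..: next=.  (t=0,i=3, bit20=0)
  nb #..##: next=#  (t=2,i=4, bit19=1)
  nb #..#.: next=.  (t=0,i=9, bit18=0)
  nb #...#: next=.  (t=0,i=5, bit17=0)
  nb #....: next=.  (t=1,i=10, bit16=0)
  nb .####: next=#  (t=0,i=23, bit15=1)
  nb .###.: next=#  (t=0,i=15, bit14=1)
  nb .##.#: next=#  (t=2,i=12, bit13=1)
  nb .##..: next=#  (t=8,i=8, bit12=1)
  nb .#.##: next=.  (t=0,i=13, bit11=0)
  nb .#.#.: next=.  (t=0,i=11, bit10=0)
  nb .#..#: next=#  (t=0,i=8, bit9=1)
  nb .#...: next=.  (t=0,i=4, bit8=0)
  nb ..###: next=#  (t=1,i=6, bit7=1)
  nb ..##.: next=#  (t=8,i=7, bit6=1)
  nb ..#.#: next=.  (t=0,i=10, bit5=0)
  nb ..#..: next=#  (t=0,i=7, bit4=1)
  nb ...##: next=#  (t=1,i=5, bit3=1)
  nb ...#.: next=#  (t=0,i=6, bit2=1)
  nb ....#: next=.  (t=1,i=13, bit1=0)
  nb .....: next=#  (t=1,i=11, bit0=1)
  bits 00011111010010001111001011011101 = 524874461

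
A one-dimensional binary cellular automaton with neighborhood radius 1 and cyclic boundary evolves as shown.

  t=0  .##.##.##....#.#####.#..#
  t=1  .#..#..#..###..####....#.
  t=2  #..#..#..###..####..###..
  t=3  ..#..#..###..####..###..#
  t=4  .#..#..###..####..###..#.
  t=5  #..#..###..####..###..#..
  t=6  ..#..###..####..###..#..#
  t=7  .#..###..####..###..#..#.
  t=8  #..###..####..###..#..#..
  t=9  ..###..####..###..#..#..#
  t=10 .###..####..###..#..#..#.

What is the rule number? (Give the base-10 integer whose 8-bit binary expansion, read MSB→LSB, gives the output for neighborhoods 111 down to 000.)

  ###|#  b7=1 t=0,i=16
  ##.|.  b6=0 t=0,i=2
  #.#|.  b5=0 t=0,i=0
  #..|.  b4=0 t=0,i=9
  .##|#  b3=1 t=0,i=1
  .#.|.  b2=0 t=0,i=13
  ..#|#  b1=1 t=0,i=12
  ...|#  b0=1 t=0,i=10
  bits 10001011 = 139

139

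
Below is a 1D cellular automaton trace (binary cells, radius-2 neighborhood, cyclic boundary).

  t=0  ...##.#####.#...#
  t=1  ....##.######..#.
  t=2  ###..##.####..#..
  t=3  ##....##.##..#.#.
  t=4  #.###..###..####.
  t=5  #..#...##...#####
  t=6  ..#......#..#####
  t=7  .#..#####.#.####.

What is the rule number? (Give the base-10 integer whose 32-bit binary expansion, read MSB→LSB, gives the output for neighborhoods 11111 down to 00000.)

  ##### -> #   bit 31 = 1  t=0,i=8
  ####. -> #   bit 30 = 1  t=0,i=9
  ###.# -> #   bit 29 = 1  t=0,i=10
  ###.. -> .   bit 28 = 0  t=1,i=12
  ##.## -> #   bit 27 = 1  t=0,i=5
  ##.#. -> #   bit 26 = 1  t=0,i=11
  ##..# -> .   bit 25 = 0  t=1,i=13
  ##... -> #   bit 24 = 1  t=3,i=2
  #.### -> .   bit 23 = 0  t=0,i=6
  #.##. -> #   bit 22 = 1  t=3,i=0
  #.#.# -> #   bit 21 = 1  t=3,i=15
  #.#.. -> #   bit 20 = 1  t=0,i=12
  #..## -> .   bit 19 = 0  t=2,i=4
  #..#. -> #   bit 18 = 1  t=1,i=14
  #...# -> .   bit 17 = 0  t=0,i=1
  #.... -> #   bit 16 = 1  t=1,i=0
  .#### -> #   bit 15 = 1  t=0,i=7
  .###. -> #   bit 14 = 1  t=2,i=1
  .##.# -> #   bit 13 = 1  t=0,i=4
  .##.. -> .   bit 12 = 0  t=3,i=1
  .#.## -> .   bit 11 = 0  t=3,i=16
  .#.#. -> #   bit 10 = 1  t=3,i=14
  .#..# -> #   bit 9 = 1  t=2,i=15
  .#... -> .   bit 8 = 0  t=0,i=0
  ..### -> #   bit 7 = 1  t=2,i=0
  ..##. -> .   bit 6 = 0  t=0,i=3
  ..#.# -> #   bit 5 = 1  t=3,i=13
  ..#.. -> .   bit 4 = 0  t=0,i=16
  ...## -> .   bit 3 = 0  t=0,i=2
  ...#. -> #   bit 2 = 1  t=0,i=15
  ....# -> #   bit 1 = 1  t=1,i=2
  ..... -> #   bit 0 = 1  t=1,i=1
  bits 11101101011101011110011010100111 = 3983926951

3983926951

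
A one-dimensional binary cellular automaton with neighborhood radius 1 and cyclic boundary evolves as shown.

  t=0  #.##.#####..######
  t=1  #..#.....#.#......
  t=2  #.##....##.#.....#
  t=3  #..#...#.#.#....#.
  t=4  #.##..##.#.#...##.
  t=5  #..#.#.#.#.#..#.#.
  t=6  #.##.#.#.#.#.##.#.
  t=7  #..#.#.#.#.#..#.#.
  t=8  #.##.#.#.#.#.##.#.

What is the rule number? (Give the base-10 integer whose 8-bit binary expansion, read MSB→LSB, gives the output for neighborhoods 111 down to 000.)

70

  ###|.  b7=0 t=0,i=6
  ##.|#  b6=1 t=0,i=0
  #.#|.  b5=0 t=0,i=1
  #..|.  b4=0 t=0,i=10
  .##|.  b3=0 t=0,i=2
  .#.|#  b2=1 t=1,i=0
  ..#|#  b1=1 t=0,i=11
  ...|.  b0=0 t=1,i=5
  bits 01000110 = 70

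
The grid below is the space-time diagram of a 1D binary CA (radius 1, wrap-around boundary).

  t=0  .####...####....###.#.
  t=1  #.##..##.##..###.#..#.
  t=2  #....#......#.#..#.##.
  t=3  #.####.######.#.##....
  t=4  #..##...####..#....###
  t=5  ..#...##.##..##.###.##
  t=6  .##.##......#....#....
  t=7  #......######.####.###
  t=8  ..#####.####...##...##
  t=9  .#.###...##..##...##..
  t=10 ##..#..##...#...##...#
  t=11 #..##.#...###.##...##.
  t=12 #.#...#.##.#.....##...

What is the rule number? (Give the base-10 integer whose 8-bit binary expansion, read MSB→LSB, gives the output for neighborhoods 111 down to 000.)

135

  ###|#  b7=1 t=0,i=2
  ##.|.  b6=0 t=0,i=4
  #.#|.  b5=0 t=0,i=19
  #..|.  b4=0 t=0,i=5
  .##|.  b3=0 t=0,i=1
  .#.|#  b2=1 t=0,i=20
  ..#|#  b1=1 t=0,i=0
  ...|#  b0=1 t=0,i=6
  bits 10000111 = 135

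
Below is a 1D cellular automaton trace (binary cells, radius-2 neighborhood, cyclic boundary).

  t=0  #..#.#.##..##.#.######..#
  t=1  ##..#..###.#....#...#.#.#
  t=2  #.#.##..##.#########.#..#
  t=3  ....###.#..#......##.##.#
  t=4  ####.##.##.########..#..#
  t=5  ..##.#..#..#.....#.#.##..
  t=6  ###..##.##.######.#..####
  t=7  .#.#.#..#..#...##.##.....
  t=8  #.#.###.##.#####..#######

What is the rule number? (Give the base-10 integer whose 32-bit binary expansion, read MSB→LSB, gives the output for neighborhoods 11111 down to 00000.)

1674794847

  #####|.  b31=0 t=0,i=18
  ####.|#  b30=1 t=0,i=20
  ###.#|#  b29=1 t=1,i=9
  ###..|.  b28=0 t=0,i=21
  ##.##|.  b27=0 t=2,i=10
  ##.#.|.  b26=0 t=0,i=13
  ##..#|#  b25=1 t=0,i=1
  ##...|#  b24=1 t=5,i=23
  #.###|#  b23=1 t=0,i=16
  #.##.|#  b22=1 t=0,i=7
  #.#.#|.  b21=0 t=0,i=5
  #.#..|#  b20=1 t=1,i=11
  #..##|.  b19=0 t=0,i=10
  #..#.|.  b18=0 t=0,i=2
  #...#|#  b17=1 t=1,i=18
  #....|#  b16=1 t=1,i=13
  .####|.  b15=0 t=0,i=17
  .###.|#  b14=1 t=1,i=0
  .##.#|.  b13=0 t=0,i=12
  .##..|#  b12=1 t=0,i=0
  .#.##|.  b11=0 t=0,i=6
  .#.#.|#  b10=1 t=0,i=4
  .#..#|#  b9=1 t=1,i=5
  .#...|#  b8=1 t=1,i=12
  ..###|.  b7=0 t=1,i=7
  ..##.|#  b6=1 t=0,i=11
  ..#.#|.  b5=0 t=0,i=3
  ..#..|#  b4=1 t=1,i=4
  ...##|#  b3=1 t=3,i=3
  ...#.|#  b2=1 t=1,i=15
  ....#|#  b1=1 t=1,i=14
  .....|#  b0=1 t=3,i=14
  bits 01100011110100110101011101011111 = 1674794847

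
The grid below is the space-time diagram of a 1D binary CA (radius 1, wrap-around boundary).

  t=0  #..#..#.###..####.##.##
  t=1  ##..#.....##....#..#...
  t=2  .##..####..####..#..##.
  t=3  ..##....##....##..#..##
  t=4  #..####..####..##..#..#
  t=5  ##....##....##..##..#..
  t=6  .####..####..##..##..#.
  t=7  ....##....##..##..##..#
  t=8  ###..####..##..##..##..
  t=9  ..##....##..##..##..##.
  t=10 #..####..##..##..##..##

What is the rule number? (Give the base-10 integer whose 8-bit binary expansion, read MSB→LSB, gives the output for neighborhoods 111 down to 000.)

81

  ###|.  b7=0 t=0,i=9
  ##.|#  b6=1 t=0,i=0
  #.#|.  b5=0 t=0,i=7
  #..|#  b4=1 t=0,i=1
  .##|.  b3=0 t=0,i=8
  .#.|.  b2=0 t=0,i=3
  ..#|.  b1=0 t=0,i=2
  ...|#  b0=1 t=1,i=6
  bits 01010001 = 81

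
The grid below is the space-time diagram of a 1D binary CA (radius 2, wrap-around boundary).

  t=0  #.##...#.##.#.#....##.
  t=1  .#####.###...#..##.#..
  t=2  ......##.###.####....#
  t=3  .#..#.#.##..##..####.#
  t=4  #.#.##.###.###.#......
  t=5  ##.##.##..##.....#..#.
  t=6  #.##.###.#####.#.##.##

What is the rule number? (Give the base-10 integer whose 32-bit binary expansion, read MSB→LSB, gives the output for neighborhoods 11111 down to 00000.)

  #####|.  b31=0 t=1,i=3
  ####.|.  b30=0 t=1,i=4
  ###.#|.  b29=0 t=1,i=5
  ###..|#  b28=1 t=1,i=9
  ##.##|#  b27=1 t=1,i=6
  ##.#.|.  b26=0 t=0,i=11
  ##..#|.  b25=0 t=3,i=10
  ##...|#  b24=1 t=0,i=4
  #.###|#  b23=1 t=1,i=7
  #.##.|#  b22=1 t=0,i=2
  #.#.#|.  b21=0 t=0,i=0
  #.#..|.  b20=0 t=0,i=14
  #..##|#  b19=1 t=1,i=15
  #..#.|.  b18=0 t=3,i=3
  #...#|#  b17=1 t=0,i=5
  #....|#  b16=1 t=0,i=16
  .####|.  b15=0 t=1,i=2
  .###.|.  b14=0 t=1,i=8
  .##.#|.  b13=0 t=0,i=10
  .##..|#  b12=1 t=0,i=3
  .#.##|#  b11=1 t=0,i=1
  .#.#.|#  b10=1 t=0,i=13
  .#..#|#  b9=1 t=1,i=14
  .#...|.  b8=0 t=0,i=15
  ..###|.  b7=0 t=1,i=1
  ..##.|#  b6=1 t=0,i=19
  ..#.#|#  b5=1 t=0,i=7
  ..#..|#  b4=1 t=1,i=13
  ...##|.  b3=0 t=0,i=18
  ...#.|.  b2=0 t=0,i=6
  ....#|#  b1=1 t=0,i=17
  .....|.  b0=0 t=2,i=2
  bits 00011001110010110001111001110010 = 432742002

432742002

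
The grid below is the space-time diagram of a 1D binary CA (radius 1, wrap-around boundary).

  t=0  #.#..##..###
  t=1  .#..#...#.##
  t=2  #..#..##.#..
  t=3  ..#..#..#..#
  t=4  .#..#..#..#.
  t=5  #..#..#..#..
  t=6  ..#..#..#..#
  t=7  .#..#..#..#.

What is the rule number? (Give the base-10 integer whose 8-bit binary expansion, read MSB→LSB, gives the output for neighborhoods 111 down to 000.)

  nb ###: next=#  (t=0,i=10, bit7=1)
  nb ##.: next=.  (t=0,i=0, bit6=0)
  nb #.#: next=#  (t=0,i=1, bit5=1)
  nb #..: next=.  (t=0,i=3, bit4=0)
  nb .##: next=.  (t=0,i=5, bit3=0)
  nb .#.: next=.  (t=0,i=2, bit2=0)
  nb ..#: next=#  (t=0,i=4, bit1=1)
  nb ...: next=#  (t=1,i=6, bit0=1)
  bits 10100011 = 163

163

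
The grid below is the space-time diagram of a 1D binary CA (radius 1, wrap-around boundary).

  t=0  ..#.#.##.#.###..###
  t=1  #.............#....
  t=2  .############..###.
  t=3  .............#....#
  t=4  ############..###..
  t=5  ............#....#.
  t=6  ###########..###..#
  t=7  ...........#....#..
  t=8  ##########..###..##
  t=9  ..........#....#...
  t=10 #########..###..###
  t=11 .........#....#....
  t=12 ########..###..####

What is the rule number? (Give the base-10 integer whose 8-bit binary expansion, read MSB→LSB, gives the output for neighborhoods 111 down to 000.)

  [7] ### => .  t=0,i=12
  [6] ##. => .  t=0,i=7
  [5] #.# => .  t=0,i=3
  [4] #.. => #  t=0,i=0
  [3] .## => .  t=0,i=6
  [2] .#. => .  t=0,i=2
  [1] ..# => .  t=0,i=1
  [0] ... => #  t=1,i=2
  bits 00010001 = 17

17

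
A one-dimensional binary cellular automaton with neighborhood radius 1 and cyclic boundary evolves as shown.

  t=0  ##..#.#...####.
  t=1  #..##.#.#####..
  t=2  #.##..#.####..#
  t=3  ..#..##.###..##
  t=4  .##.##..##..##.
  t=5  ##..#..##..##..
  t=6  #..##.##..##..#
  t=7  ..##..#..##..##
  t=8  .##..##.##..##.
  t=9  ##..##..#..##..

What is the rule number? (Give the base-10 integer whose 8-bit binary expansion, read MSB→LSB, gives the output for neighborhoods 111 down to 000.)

143

  nb ###: next=#  (t=0,i=11, bit7=1)
  nb ##.: next=.  (t=0,i=1, bit6=0)
  nb #.#: next=.  (t=0,i=5, bit5=0)
  nb #..: next=.  (t=0,i=2, bit4=0)
  nb .##: next=#  (t=0,i=0, bit3=1)
  nb .#.: next=#  (t=0,i=4, bit2=1)
  nb ..#: next=#  (t=0,i=3, bit1=1)
  nb ...: next=#  (t=0,i=8, bit0=1)
  bits 10001111 = 143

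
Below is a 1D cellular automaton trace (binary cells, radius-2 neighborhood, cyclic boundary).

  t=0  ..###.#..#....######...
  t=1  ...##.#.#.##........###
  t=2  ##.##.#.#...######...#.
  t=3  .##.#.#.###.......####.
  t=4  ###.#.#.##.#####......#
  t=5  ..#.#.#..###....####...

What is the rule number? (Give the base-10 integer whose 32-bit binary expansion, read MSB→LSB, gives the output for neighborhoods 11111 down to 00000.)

733962597

  [31] ##### => .  t=0,i=16
  [30] ####. => .  t=0,i=18
  [29] ###.# => #  t=0,i=4
  [28] ###.. => .  t=0,i=19
  [27] ##.## => #  t=2,i=2
  [26] ##.#. => .  t=0,i=5
  [25] ##..# => #  t=3,i=22
  [24] ##... => #  t=0,i=20
  [23] #.### => #  t=3,i=8
  [22] #.##. => .  t=1,i=10
  [21] #.#.# => #  t=1,i=6
  [20] #.#.. => #  t=0,i=6
  [19] #..## => #  t=3,i=0
  [18] #..#. => #  t=0,i=8
  [17] #...# => #  t=1,i=1
  [16] #.... => #  t=0,i=11
  [15] .#### => .  t=0,i=15
  [14] .###. => #  t=0,i=3
  [13] .##.# => #  t=1,i=4
  [12] .##.. => .  t=1,i=11
  [11] .#.## => .  t=1,i=9
  [10] .#.#. => .  t=1,i=7
  [9] .#..# => .  t=0,i=7
  [8] .#... => #  t=0,i=10
  [7] ..### => .  t=0,i=2
  [6] ..##. => #  t=1,i=3
  [5] ..#.# => #  t=2,i=21
  [4] ..#.. => .  t=0,i=9
  [3] ...## => .  t=0,i=1
  [2] ...#. => #  t=2,i=20
  [1] ....# => .  t=0,i=0
  [0] ..... => #  t=0,i=22
  bits 00101011101111110110000101100101 = 733962597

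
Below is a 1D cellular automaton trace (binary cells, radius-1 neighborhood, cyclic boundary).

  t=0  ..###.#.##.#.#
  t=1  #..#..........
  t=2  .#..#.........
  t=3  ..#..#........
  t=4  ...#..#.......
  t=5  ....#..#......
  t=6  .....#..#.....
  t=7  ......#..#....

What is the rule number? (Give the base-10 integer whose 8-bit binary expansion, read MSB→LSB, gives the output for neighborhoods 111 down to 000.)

  [7] ### => #  t=0,i=3
  [6] ##. => .  t=0,i=4
  [5] #.# => .  t=0,i=5
  [4] #.. => #  t=0,i=0
  [3] .## => .  t=0,i=2
  [2] .#. => .  t=0,i=6
  [1] ..# => .  t=0,i=1
  [0] ... => .  t=1,i=5
  bits 10010000 = 144

144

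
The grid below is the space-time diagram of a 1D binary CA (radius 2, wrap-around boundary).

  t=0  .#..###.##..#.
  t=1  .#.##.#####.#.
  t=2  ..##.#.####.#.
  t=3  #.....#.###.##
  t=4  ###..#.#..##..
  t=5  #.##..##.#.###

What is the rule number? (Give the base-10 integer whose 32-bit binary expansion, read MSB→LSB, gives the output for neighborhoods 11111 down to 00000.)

  ##### -> #   bit 31 = 1  t=1,i=8
  ####. -> #   bit 30 = 1  t=1,i=9
  ###.# -> #   bit 29 = 1  t=0,i=6
  ###.. -> #   bit 28 = 1  t=3,i=0
  ##.## -> #   bit 27 = 1  t=0,i=7
  ##.#. -> .   bit 26 = 0  t=1,i=11
  ##..# -> #   bit 25 = 1  t=0,i=10
  ##... -> #   bit 24 = 1  t=3,i=1
  #.### -> .   bit 23 = 0  t=1,i=6
  #.##. -> #   bit 22 = 1  t=0,i=8
  #.#.# -> .   bit 21 = 0  t=2,i=5
  #.#.. -> #   bit 20 = 1  t=1,i=12
  #..## -> #   bit 19 = 1  t=0,i=3
  #..#. -> .   bit 18 = 0  t=0,i=0
  #...# -> #   bit 17 = 1  t=2,i=0
  #.... -> #   bit 16 = 1  t=3,i=2
  .#### -> #   bit 15 = 1  t=1,i=7
  .###. -> .   bit 14 = 0  t=0,i=5
  .##.# -> .   bit 13 = 0  t=1,i=4
  .##.. -> #   bit 12 = 1  t=0,i=9
  .#.## -> #   bit 11 = 1  t=1,i=2
  .#.#. -> #   bit 10 = 1  t=4,i=6
  .#..# -> .   bit 9 = 0  t=0,i=2
  .#... -> #   bit 8 = 1  t=2,i=13
  ..### -> #   bit 7 = 1  t=0,i=4
  ..##. -> .   bit 6 = 0  t=2,i=2
  ..#.# -> .   bit 5 = 0  t=1,i=1
  ..#.. -> #   bit 4 = 1  t=0,i=1
  ...## -> .   bit 3 = 0  t=2,i=1
  ...#. -> #   bit 2 = 1  t=3,i=5
  ....# -> .   bit 1 = 0  t=3,i=4
  ..... -> .   bit 0 = 0  t=3,i=3
  bits 11111011010110111001110110010100 = 4217085332

4217085332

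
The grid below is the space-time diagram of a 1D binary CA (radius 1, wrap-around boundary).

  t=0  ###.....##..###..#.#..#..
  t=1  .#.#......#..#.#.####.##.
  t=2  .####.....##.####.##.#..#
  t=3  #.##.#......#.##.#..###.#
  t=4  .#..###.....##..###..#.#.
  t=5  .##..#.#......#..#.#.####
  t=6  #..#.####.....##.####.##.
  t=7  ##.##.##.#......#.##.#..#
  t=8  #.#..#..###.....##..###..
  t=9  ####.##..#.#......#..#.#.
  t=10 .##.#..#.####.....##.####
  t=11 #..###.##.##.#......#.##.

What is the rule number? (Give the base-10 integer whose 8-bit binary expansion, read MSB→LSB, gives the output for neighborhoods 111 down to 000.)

  nb ###: next=#  (t=0,i=1, bit7=1)
  nb ##.: next=.  (t=0,i=2, bit6=0)
  nb #.#: next=#  (t=0,i=18, bit5=1)
  nb #..: next=#  (t=0,i=3, bit4=1)
  nb .##: next=.  (t=0,i=0, bit3=0)
  nb .#.: next=#  (t=0,i=17, bit2=1)
  nb ..#: next=.  (t=0,i=7, bit1=0)
  nb ...: next=.  (t=0,i=4, bit0=0)
  bits 10110100 = 180

180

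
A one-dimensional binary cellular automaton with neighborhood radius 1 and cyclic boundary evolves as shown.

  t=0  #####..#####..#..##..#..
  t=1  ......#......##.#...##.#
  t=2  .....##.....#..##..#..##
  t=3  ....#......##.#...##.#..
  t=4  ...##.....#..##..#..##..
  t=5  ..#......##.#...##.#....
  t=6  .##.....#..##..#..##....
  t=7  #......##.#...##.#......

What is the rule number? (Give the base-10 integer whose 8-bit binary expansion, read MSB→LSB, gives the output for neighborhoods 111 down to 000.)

38

  ### -> .   bit 7 = 0  t=0,i=1
  ##. -> .   bit 6 = 0  t=0,i=4
  #.# -> #   bit 5 = 1  t=1,i=15
  #.. -> .   bit 4 = 0  t=0,i=5
  .## -> .   bit 3 = 0  t=0,i=0
  .#. -> #   bit 2 = 1  t=0,i=14
  ..# -> #   bit 1 = 1  t=0,i=6
  ... -> .   bit 0 = 0  t=1,i=1
  bits 00100110 = 38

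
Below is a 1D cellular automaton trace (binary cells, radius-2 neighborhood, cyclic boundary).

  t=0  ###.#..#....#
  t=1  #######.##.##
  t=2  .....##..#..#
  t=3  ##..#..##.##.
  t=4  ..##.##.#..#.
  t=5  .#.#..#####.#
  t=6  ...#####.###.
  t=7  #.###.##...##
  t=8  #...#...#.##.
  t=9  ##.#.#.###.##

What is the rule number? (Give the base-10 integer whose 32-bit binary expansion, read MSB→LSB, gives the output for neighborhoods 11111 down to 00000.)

  ##### -> .   bit 31 = 0  t=1,i=0
  ####. -> #   bit 30 = 1  t=0,i=1
  ###.# -> #   bit 29 = 1  t=0,i=2
  ###.. -> #   bit 28 = 1  t=6,i=11
  ##.## -> .   bit 27 = 0  t=1,i=7
  ##.#. -> #   bit 26 = 1  t=0,i=3
  ##..# -> #   bit 25 = 1  t=2,i=7
  ##... -> #   bit 24 = 1  t=6,i=12
  #.### -> .   bit 23 = 0  t=1,i=11
  #.##. -> .   bit 22 = 0  t=1,i=8
  #.#.# -> .   bit 21 = 0  t=5,i=1
  #.#.. -> #   bit 20 = 1  t=0,i=4
  #..## -> #   bit 19 = 1  t=3,i=6
  #..#. -> #   bit 18 = 1  t=0,i=6
  #...# -> .   bit 17 = 0  t=4,i=0
  #.... -> #   bit 16 = 1  t=0,i=9
  .#### -> #   bit 15 = 1  t=0,i=0
  .###. -> .   bit 14 = 0  t=6,i=10
  .##.# -> #   bit 13 = 1  t=1,i=9
  .##.. -> .   bit 12 = 0  t=2,i=6
  .#.## -> #   bit 11 = 1  t=8,i=9
  .#.#. -> .   bit 10 = 0  t=5,i=0
  .#..# -> #   bit 9 = 1  t=0,i=5
  .#... -> #   bit 8 = 1  t=0,i=8
  ..### -> #   bit 7 = 1  t=0,i=12
  ..##. -> .   bit 6 = 0  t=2,i=5
  ..#.# -> #   bit 5 = 1  t=8,i=8
  ..#.. -> .   bit 4 = 0  t=0,i=7
  ...## -> #   bit 3 = 1  t=0,i=11
  ...#. -> #   bit 2 = 1  t=8,i=3
  ....# -> .   bit 1 = 0  t=0,i=10
  ..... -> .   bit 0 = 0  t=2,i=2
  bits 01110111000111011010101110101100 = 1998433196

1998433196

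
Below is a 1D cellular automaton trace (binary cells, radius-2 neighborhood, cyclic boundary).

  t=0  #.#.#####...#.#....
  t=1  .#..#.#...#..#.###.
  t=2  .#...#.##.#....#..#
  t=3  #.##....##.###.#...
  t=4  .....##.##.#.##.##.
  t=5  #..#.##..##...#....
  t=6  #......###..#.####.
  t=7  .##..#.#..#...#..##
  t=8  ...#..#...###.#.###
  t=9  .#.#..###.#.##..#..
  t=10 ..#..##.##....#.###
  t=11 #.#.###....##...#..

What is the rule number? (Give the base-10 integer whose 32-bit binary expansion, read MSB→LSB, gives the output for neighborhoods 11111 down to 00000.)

2794137042

  [31] ##### => #  t=0,i=6
  [30] ####. => .  t=0,i=7
  [29] ###.# => #  t=3,i=13
  [28] ###.. => .  t=0,i=8
  [27] ##.## => .  t=3,i=10
  [26] ##.#. => #  t=2,i=9
  [25] ##..# => #  t=1,i=18
  [24] ##... => .  t=0,i=9
  [23] #.### => #  t=0,i=4
  [22] #.##. => .  t=2,i=7
  [21] #.#.# => .  t=0,i=2
  [20] #.#.. => .  t=0,i=14
  [19] #..## => #  t=5,i=8
  [18] #..#. => .  t=1,i=0
  [17] #...# => #  t=0,i=10
  [16] #.... => #  t=0,i=16
  [15] .#### => .  t=0,i=5
  [14] .###. => .  t=1,i=16
  [13] .##.# => #  t=2,i=8
  [12] .##.. => .  t=3,i=3
  [11] .#.## => .  t=0,i=3
  [10] .#.#. => #  t=0,i=1
  [9] .#..# => .  t=1,i=2
  [8] .#... => #  t=0,i=15
  [7] ..### => #  t=6,i=7
  [6] ..##. => #  t=3,i=8
  [5] ..#.# => .  t=0,i=0
  [4] ..#.. => #  t=1,i=1
  [3] ...## => .  t=3,i=7
  [2] ...#. => .  t=0,i=11
  [1] ....# => #  t=0,i=17
  [0] ..... => .  t=4,i=1
  bits 10100110100010110010010111010010 = 2794137042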